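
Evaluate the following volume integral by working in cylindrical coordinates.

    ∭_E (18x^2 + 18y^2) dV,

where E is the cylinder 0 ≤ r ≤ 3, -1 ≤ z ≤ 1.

In cylindrical coordinates, x = r cos(θ), y = r sin(θ), z = z, and dV = r dr dθ dz.

The integrand becomes 18r^2, so

    ∭_E (18x^2 + 18y^2) dV = ∫_{0}^{2π} ∫_{0}^{3} ∫_{-1}^{1} (18r^2) · r dz dr dθ.

Inner (z): 36r^3.
Middle (r from 0 to 3): 729.
Outer (θ): 1458π.

Therefore the triple integral equals 1458π.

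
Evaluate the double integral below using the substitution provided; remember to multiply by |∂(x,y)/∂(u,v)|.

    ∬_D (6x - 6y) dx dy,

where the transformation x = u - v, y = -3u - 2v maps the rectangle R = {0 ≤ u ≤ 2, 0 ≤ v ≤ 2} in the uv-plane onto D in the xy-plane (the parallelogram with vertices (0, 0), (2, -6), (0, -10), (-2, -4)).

Compute the Jacobian determinant of (x, y) with respect to (u, v):

    ∂(x,y)/∂(u,v) = | 1  -1 | = (1)(-2) - (-1)(-3) = -5.
                   | -3  -2 |

Its absolute value is |J| = 5 (the area scaling factor).

Substituting x = u - v, y = -3u - 2v into the integrand,

    6x - 6y → 24u + 6v,

so the integral becomes

    ∬_R (24u + 6v) · |J| du dv = ∫_0^2 ∫_0^2 (120u + 30v) dv du.

Inner (v): 240u + 60.
Outer (u): 600.

Therefore ∬_D (6x - 6y) dx dy = 600.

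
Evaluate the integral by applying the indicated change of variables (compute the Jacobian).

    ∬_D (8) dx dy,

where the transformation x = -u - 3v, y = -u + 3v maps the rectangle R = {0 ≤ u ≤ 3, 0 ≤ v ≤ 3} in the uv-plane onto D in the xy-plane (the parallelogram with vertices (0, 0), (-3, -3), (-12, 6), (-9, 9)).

Compute the Jacobian determinant of (x, y) with respect to (u, v):

    ∂(x,y)/∂(u,v) = | -1  -3 | = (-1)(3) - (-3)(-1) = -6.
                   | -1  3 |

Its absolute value is |J| = 6 (the area scaling factor).

Substituting x = -u - 3v, y = -u + 3v into the integrand,

    8 → 8,

so the integral becomes

    ∬_R (8) · |J| du dv = ∫_0^3 ∫_0^3 (48) dv du.

Inner (v): 144.
Outer (u): 432.

Therefore ∬_D (8) dx dy = 432.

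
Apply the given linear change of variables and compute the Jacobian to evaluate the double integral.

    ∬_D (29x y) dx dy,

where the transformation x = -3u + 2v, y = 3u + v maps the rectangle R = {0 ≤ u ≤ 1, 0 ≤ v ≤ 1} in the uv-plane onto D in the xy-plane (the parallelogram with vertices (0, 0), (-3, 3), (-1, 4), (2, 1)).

Compute the Jacobian determinant of (x, y) with respect to (u, v):

    ∂(x,y)/∂(u,v) = | -3  2 | = (-3)(1) - (2)(3) = -9.
                   | 3  1 |

Its absolute value is |J| = 9 (the area scaling factor).

Substituting x = -3u + 2v, y = 3u + v into the integrand,

    29x y → -261u^2 + 87u v + 58v^2,

so the integral becomes

    ∬_R (-261u^2 + 87u v + 58v^2) · |J| du dv = ∫_0^1 ∫_0^1 (-2349u^2 + 783u v + 522v^2) dv du.

Inner (v): -2349u^2 + 783u/2 + 174.
Outer (u): -1653/4.

Therefore ∬_D (29x y) dx dy = -1653/4.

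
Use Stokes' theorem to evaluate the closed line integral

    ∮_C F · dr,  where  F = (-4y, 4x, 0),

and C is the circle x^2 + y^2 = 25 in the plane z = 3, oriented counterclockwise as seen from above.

Let S be the flat disk x^2 + y^2 ≤ 25 in the plane z = 3, with upward unit normal n̂ = ẑ. By Stokes' theorem,

    ∮_C F · dr = ∬_S (∇ × F) · n̂ dS = ∬_D (curl F)_z dA,

where D is the disk x^2 + y^2 ≤ 25.

Compute the curl of F = (-4y, 4x, 0):
    (∇ × F)_x = ∂F_z/∂y - ∂F_y/∂z = 0,
    (∇ × F)_y = ∂F_x/∂z - ∂F_z/∂x = 0,
    (∇ × F)_z = ∂F_y/∂x - ∂F_x/∂y = 8.

On z = 3, (curl F)_z = 8.

Convert to polar (x = r cos θ, y = r sin θ, dA = r dr dθ); the integrand becomes 8, so

    ∬_D (curl F)_z dA = ∫_0^{2π} ∫_0^{5} (8) · r dr dθ.

Inner (r from 0 to 5): 100.
Outer (θ from 0 to 2π): 200π.

Therefore ∮_C F · dr = 200π.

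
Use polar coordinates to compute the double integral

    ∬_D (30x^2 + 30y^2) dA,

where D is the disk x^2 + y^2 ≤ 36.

The region D is 0 ≤ r ≤ 6, 0 ≤ θ ≤ 2π in polar coordinates, where x = r cos(θ), y = r sin(θ), and dA = r dr dθ.

Under the substitution, the integrand becomes 30r^2, so

    ∬_D (30x^2 + 30y^2) dA = ∫_{0}^{2π} ∫_{0}^{6} (30r^2) · r dr dθ.

Inner integral (in r): ∫_{0}^{6} (30r^2) · r dr = 9720.

Outer integral (in θ): ∫_{0}^{2π} (9720) dθ = 19440π.

Therefore ∬_D (30x^2 + 30y^2) dA = 19440π.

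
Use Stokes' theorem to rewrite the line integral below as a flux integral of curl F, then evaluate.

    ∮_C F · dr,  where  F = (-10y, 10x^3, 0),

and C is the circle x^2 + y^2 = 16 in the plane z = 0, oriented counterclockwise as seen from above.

Let S be the flat disk x^2 + y^2 ≤ 16 in the plane z = 0, with upward unit normal n̂ = ẑ. By Stokes' theorem,

    ∮_C F · dr = ∬_S (∇ × F) · n̂ dS = ∬_D (curl F)_z dA,

where D is the disk x^2 + y^2 ≤ 16.

Compute the curl of F = (-10y, 10x^3, 0):
    (∇ × F)_x = ∂F_z/∂y - ∂F_y/∂z = 0,
    (∇ × F)_y = ∂F_x/∂z - ∂F_z/∂x = 0,
    (∇ × F)_z = ∂F_y/∂x - ∂F_x/∂y = 30x^2 + 10.

On z = 0, (curl F)_z = 30x^2 + 10.

Convert to polar (x = r cos θ, y = r sin θ, dA = r dr dθ); the integrand becomes 30r^2cos(θ)^2 + 10, so

    ∬_D (curl F)_z dA = ∫_0^{2π} ∫_0^{4} (30r^2cos(θ)^2 + 10) · r dr dθ.

Inner (r from 0 to 4): 1920cos(θ)^2 + 80.
Outer (θ from 0 to 2π): 2080π.

Therefore ∮_C F · dr = 2080π.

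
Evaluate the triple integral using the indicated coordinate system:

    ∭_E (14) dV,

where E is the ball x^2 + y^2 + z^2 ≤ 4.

In spherical coordinates, x = ρ sin(φ) cos(θ), y = ρ sin(φ) sin(θ), z = ρ cos(φ), and dV = ρ^2 sin(φ) dρ dφ dθ.

The integrand becomes 14, so

    ∭_E (14) dV = ∫_{0}^{2π} ∫_{0}^{π} ∫_{0}^{2} (14) · ρ^2 sin(φ) dρ dφ dθ.

Inner (ρ): 112sin(φ)/3.
Middle (φ): 224/3.
Outer (θ): 448π/3.

Therefore the triple integral equals 448π/3.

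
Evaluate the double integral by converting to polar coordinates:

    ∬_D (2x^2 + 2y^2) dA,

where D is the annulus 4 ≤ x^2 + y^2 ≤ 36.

The region D is 2 ≤ r ≤ 6, 0 ≤ θ ≤ 2π in polar coordinates, where x = r cos(θ), y = r sin(θ), and dA = r dr dθ.

Under the substitution, the integrand becomes 2r^2, so

    ∬_D (2x^2 + 2y^2) dA = ∫_{0}^{2π} ∫_{2}^{6} (2r^2) · r dr dθ.

Inner integral (in r): ∫_{2}^{6} (2r^2) · r dr = 640.

Outer integral (in θ): ∫_{0}^{2π} (640) dθ = 1280π.

Therefore ∬_D (2x^2 + 2y^2) dA = 1280π.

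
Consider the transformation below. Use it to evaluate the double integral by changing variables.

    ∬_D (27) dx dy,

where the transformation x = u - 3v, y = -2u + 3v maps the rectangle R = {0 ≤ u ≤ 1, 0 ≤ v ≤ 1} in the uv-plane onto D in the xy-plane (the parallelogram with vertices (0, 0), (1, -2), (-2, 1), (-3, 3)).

Compute the Jacobian determinant of (x, y) with respect to (u, v):

    ∂(x,y)/∂(u,v) = | 1  -3 | = (1)(3) - (-3)(-2) = -3.
                   | -2  3 |

Its absolute value is |J| = 3 (the area scaling factor).

Substituting x = u - 3v, y = -2u + 3v into the integrand,

    27 → 27,

so the integral becomes

    ∬_R (27) · |J| du dv = ∫_0^1 ∫_0^1 (81) dv du.

Inner (v): 81.
Outer (u): 81.

Therefore ∬_D (27) dx dy = 81.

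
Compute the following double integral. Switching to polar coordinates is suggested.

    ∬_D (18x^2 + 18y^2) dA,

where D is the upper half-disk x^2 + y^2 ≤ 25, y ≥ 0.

The region D is 0 ≤ r ≤ 5, 0 ≤ θ ≤ π in polar coordinates, where x = r cos(θ), y = r sin(θ), and dA = r dr dθ.

Under the substitution, the integrand becomes 18r^2, so

    ∬_D (18x^2 + 18y^2) dA = ∫_{0}^{π} ∫_{0}^{5} (18r^2) · r dr dθ.

Inner integral (in r): ∫_{0}^{5} (18r^2) · r dr = 5625/2.

Outer integral (in θ): ∫_{0}^{π} (5625/2) dθ = 5625π/2.

Therefore ∬_D (18x^2 + 18y^2) dA = 5625π/2.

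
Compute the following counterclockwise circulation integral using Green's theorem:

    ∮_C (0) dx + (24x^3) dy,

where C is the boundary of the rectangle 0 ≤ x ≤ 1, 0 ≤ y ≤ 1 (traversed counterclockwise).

Green's theorem converts the closed line integral into a double integral over the enclosed region D:

    ∮_C P dx + Q dy = ∬_D (∂Q/∂x - ∂P/∂y) dA.

Here P = 0, Q = 24x^3, so

    ∂Q/∂x = 72x^2,    ∂P/∂y = 0,
    ∂Q/∂x - ∂P/∂y = 72x^2.

D is the region 0 ≤ x ≤ 1, 0 ≤ y ≤ 1. Evaluating the double integral:

    ∬_D (72x^2) dA = ∫_0^{1} ∫_0^{1} (72x^2) dy dx.

Inner (y from 0 to 1): 72x^2.
Outer (x from 0 to 1): 24.

Therefore ∮_C P dx + Q dy = 24.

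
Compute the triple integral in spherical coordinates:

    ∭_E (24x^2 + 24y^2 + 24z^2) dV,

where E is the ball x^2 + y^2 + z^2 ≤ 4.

In spherical coordinates, x = ρ sin(φ) cos(θ), y = ρ sin(φ) sin(θ), z = ρ cos(φ), and dV = ρ^2 sin(φ) dρ dφ dθ.

The integrand becomes 24ρ^2, so

    ∭_E (24x^2 + 24y^2 + 24z^2) dV = ∫_{0}^{2π} ∫_{0}^{π} ∫_{0}^{2} (24ρ^2) · ρ^2 sin(φ) dρ dφ dθ.

Inner (ρ): 768sin(φ)/5.
Middle (φ): 1536/5.
Outer (θ): 3072π/5.

Therefore the triple integral equals 3072π/5.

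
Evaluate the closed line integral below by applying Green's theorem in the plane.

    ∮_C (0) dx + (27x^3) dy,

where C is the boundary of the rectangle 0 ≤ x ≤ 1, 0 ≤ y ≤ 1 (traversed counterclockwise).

Green's theorem converts the closed line integral into a double integral over the enclosed region D:

    ∮_C P dx + Q dy = ∬_D (∂Q/∂x - ∂P/∂y) dA.

Here P = 0, Q = 27x^3, so

    ∂Q/∂x = 81x^2,    ∂P/∂y = 0,
    ∂Q/∂x - ∂P/∂y = 81x^2.

D is the region 0 ≤ x ≤ 1, 0 ≤ y ≤ 1. Evaluating the double integral:

    ∬_D (81x^2) dA = ∫_0^{1} ∫_0^{1} (81x^2) dy dx.

Inner (y from 0 to 1): 81x^2.
Outer (x from 0 to 1): 27.

Therefore ∮_C P dx + Q dy = 27.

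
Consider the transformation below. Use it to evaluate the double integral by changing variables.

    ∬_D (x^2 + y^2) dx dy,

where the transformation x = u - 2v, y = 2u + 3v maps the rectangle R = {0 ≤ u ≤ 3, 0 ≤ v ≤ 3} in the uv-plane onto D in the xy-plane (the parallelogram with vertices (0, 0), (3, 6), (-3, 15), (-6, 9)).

Compute the Jacobian determinant of (x, y) with respect to (u, v):

    ∂(x,y)/∂(u,v) = | 1  -2 | = (1)(3) - (-2)(2) = 7.
                   | 2  3 |

Its absolute value is |J| = 7 (the area scaling factor).

Substituting x = u - 2v, y = 2u + 3v into the integrand,

    x^2 + y^2 → 5u^2 + 8u v + 13v^2,

so the integral becomes

    ∬_R (5u^2 + 8u v + 13v^2) · |J| du dv = ∫_0^3 ∫_0^3 (35u^2 + 56u v + 91v^2) dv du.

Inner (v): 105u^2 + 252u + 819.
Outer (u): 4536.

Therefore ∬_D (x^2 + y^2) dx dy = 4536.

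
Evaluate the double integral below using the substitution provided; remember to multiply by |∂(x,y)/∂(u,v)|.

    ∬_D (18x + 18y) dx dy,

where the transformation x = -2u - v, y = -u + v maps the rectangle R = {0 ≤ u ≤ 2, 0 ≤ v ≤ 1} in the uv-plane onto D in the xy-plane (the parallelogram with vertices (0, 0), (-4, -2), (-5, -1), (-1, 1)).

Compute the Jacobian determinant of (x, y) with respect to (u, v):

    ∂(x,y)/∂(u,v) = | -2  -1 | = (-2)(1) - (-1)(-1) = -3.
                   | -1  1 |

Its absolute value is |J| = 3 (the area scaling factor).

Substituting x = -2u - v, y = -u + v into the integrand,

    18x + 18y → -54u,

so the integral becomes

    ∬_R (-54u) · |J| du dv = ∫_0^2 ∫_0^1 (-162u) dv du.

Inner (v): -162u.
Outer (u): -324.

Therefore ∬_D (18x + 18y) dx dy = -324.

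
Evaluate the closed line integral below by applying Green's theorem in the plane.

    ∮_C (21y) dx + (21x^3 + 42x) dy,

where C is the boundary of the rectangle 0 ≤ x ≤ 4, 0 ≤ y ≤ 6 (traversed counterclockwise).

Green's theorem converts the closed line integral into a double integral over the enclosed region D:

    ∮_C P dx + Q dy = ∬_D (∂Q/∂x - ∂P/∂y) dA.

Here P = 21y, Q = 21x^3 + 42x, so

    ∂Q/∂x = 63x^2 + 42,    ∂P/∂y = 21,
    ∂Q/∂x - ∂P/∂y = 63x^2 + 21.

D is the region 0 ≤ x ≤ 4, 0 ≤ y ≤ 6. Evaluating the double integral:

    ∬_D (63x^2 + 21) dA = ∫_0^{4} ∫_0^{6} (63x^2 + 21) dy dx.

Inner (y from 0 to 6): 378x^2 + 126.
Outer (x from 0 to 4): 8568.

Therefore ∮_C P dx + Q dy = 8568.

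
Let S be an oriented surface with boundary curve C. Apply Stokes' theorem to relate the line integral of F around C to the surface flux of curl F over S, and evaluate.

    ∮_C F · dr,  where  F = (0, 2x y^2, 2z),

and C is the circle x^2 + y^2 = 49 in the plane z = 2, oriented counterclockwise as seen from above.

Let S be the flat disk x^2 + y^2 ≤ 49 in the plane z = 2, with upward unit normal n̂ = ẑ. By Stokes' theorem,

    ∮_C F · dr = ∬_S (∇ × F) · n̂ dS = ∬_D (curl F)_z dA,

where D is the disk x^2 + y^2 ≤ 49.

Compute the curl of F = (0, 2x y^2, 2z):
    (∇ × F)_x = ∂F_z/∂y - ∂F_y/∂z = 0,
    (∇ × F)_y = ∂F_x/∂z - ∂F_z/∂x = 0,
    (∇ × F)_z = ∂F_y/∂x - ∂F_x/∂y = 2y^2.

On z = 2, (curl F)_z = 2y^2.

Convert to polar (x = r cos θ, y = r sin θ, dA = r dr dθ); the integrand becomes 2r^2sin(θ)^2, so

    ∬_D (curl F)_z dA = ∫_0^{2π} ∫_0^{7} (2r^2sin(θ)^2) · r dr dθ.

Inner (r from 0 to 7): 2401sin(θ)^2/2.
Outer (θ from 0 to 2π): 2401π/2.

Therefore ∮_C F · dr = 2401π/2.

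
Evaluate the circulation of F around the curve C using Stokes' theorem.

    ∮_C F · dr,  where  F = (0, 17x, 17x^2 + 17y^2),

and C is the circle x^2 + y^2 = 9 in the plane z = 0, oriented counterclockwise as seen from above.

Let S be the flat disk x^2 + y^2 ≤ 9 in the plane z = 0, with upward unit normal n̂ = ẑ. By Stokes' theorem,

    ∮_C F · dr = ∬_S (∇ × F) · n̂ dS = ∬_D (curl F)_z dA,

where D is the disk x^2 + y^2 ≤ 9.

Compute the curl of F = (0, 17x, 17x^2 + 17y^2):
    (∇ × F)_x = ∂F_z/∂y - ∂F_y/∂z = 34y,
    (∇ × F)_y = ∂F_x/∂z - ∂F_z/∂x = -34x,
    (∇ × F)_z = ∂F_y/∂x - ∂F_x/∂y = 17.

On z = 0, (curl F)_z = 17.

Convert to polar (x = r cos θ, y = r sin θ, dA = r dr dθ); the integrand becomes 17, so

    ∬_D (curl F)_z dA = ∫_0^{2π} ∫_0^{3} (17) · r dr dθ.

Inner (r from 0 to 3): 153/2.
Outer (θ from 0 to 2π): 153π.

Therefore ∮_C F · dr = 153π.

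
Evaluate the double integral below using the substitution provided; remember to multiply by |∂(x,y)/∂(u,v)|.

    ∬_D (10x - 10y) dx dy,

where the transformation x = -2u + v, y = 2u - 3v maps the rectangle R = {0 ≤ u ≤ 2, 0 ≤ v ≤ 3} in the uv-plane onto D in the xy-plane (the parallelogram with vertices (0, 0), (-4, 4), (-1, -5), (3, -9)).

Compute the Jacobian determinant of (x, y) with respect to (u, v):

    ∂(x,y)/∂(u,v) = | -2  1 | = (-2)(-3) - (1)(2) = 4.
                   | 2  -3 |

Its absolute value is |J| = 4 (the area scaling factor).

Substituting x = -2u + v, y = 2u - 3v into the integrand,

    10x - 10y → -40u + 40v,

so the integral becomes

    ∬_R (-40u + 40v) · |J| du dv = ∫_0^2 ∫_0^3 (-160u + 160v) dv du.

Inner (v): 720 - 480u.
Outer (u): 480.

Therefore ∬_D (10x - 10y) dx dy = 480.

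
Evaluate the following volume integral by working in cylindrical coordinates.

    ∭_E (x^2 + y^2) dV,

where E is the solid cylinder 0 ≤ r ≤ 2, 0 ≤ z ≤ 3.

In cylindrical coordinates, x = r cos(θ), y = r sin(θ), z = z, and dV = r dr dθ dz.

The integrand becomes r^2, so

    ∭_E (x^2 + y^2) dV = ∫_{0}^{2π} ∫_{0}^{2} ∫_{0}^{3} (r^2) · r dz dr dθ.

Inner (z): 3r^3.
Middle (r from 0 to 2): 12.
Outer (θ): 24π.

Therefore the triple integral equals 24π.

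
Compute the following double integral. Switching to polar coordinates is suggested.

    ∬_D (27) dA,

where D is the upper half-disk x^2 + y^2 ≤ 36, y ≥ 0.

The region D is 0 ≤ r ≤ 6, 0 ≤ θ ≤ π in polar coordinates, where x = r cos(θ), y = r sin(θ), and dA = r dr dθ.

Under the substitution, the integrand becomes 27, so

    ∬_D (27) dA = ∫_{0}^{π} ∫_{0}^{6} (27) · r dr dθ.

Inner integral (in r): ∫_{0}^{6} (27) · r dr = 486.

Outer integral (in θ): ∫_{0}^{π} (486) dθ = 486π.

Therefore ∬_D (27) dA = 486π.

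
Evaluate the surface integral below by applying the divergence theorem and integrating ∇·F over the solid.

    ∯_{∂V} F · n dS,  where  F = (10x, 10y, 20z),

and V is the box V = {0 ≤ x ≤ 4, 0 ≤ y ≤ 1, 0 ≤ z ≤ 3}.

By the divergence theorem,

    ∯_{∂V} F · n dS = ∭_V (∇ · F) dV.

Compute the divergence:
    ∇ · F = ∂F_x/∂x + ∂F_y/∂y + ∂F_z/∂z = 10 + 10 + 20 = 40.

V is a rectangular box, so dV = dx dy dz with 0 ≤ x ≤ 4, 0 ≤ y ≤ 1, 0 ≤ z ≤ 3.

Integrate (40) over V as an iterated integral:

    ∭_V (∇·F) dV = ∫_0^{4} ∫_0^{1} ∫_0^{3} (40) dz dy dx.

Inner (z from 0 to 3): 120.
Middle (y from 0 to 1): 120.
Outer (x from 0 to 4): 480.

Therefore ∯_{∂V} F · n dS = 480.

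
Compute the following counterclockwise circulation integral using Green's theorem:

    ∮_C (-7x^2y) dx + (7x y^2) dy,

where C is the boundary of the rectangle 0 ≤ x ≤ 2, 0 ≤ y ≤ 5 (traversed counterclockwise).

Green's theorem converts the closed line integral into a double integral over the enclosed region D:

    ∮_C P dx + Q dy = ∬_D (∂Q/∂x - ∂P/∂y) dA.

Here P = -7x^2y, Q = 7x y^2, so

    ∂Q/∂x = 7y^2,    ∂P/∂y = -7x^2,
    ∂Q/∂x - ∂P/∂y = 7x^2 + 7y^2.

D is the region 0 ≤ x ≤ 2, 0 ≤ y ≤ 5. Evaluating the double integral:

    ∬_D (7x^2 + 7y^2) dA = ∫_0^{2} ∫_0^{5} (7x^2 + 7y^2) dy dx.

Inner (y from 0 to 5): 35x^2 + 875/3.
Outer (x from 0 to 2): 2030/3.

Therefore ∮_C P dx + Q dy = 2030/3.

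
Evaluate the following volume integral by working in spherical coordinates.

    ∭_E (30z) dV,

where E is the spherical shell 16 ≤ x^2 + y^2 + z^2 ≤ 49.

In spherical coordinates, x = ρ sin(φ) cos(θ), y = ρ sin(φ) sin(θ), z = ρ cos(φ), and dV = ρ^2 sin(φ) dρ dφ dθ.

The integrand becomes 30ρ cos(φ), so

    ∭_E (30z) dV = ∫_{0}^{2π} ∫_{0}^{π} ∫_{4}^{7} (30ρ cos(φ)) · ρ^2 sin(φ) dρ dφ dθ.

Inner (ρ): 32175sin(2φ)/4.
Middle (φ): 0.
Outer (θ): 0.

Therefore the triple integral equals 0.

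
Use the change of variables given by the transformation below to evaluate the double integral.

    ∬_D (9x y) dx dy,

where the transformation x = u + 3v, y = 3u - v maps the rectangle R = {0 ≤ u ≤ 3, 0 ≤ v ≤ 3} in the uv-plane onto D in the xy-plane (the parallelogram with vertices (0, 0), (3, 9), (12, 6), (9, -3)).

Compute the Jacobian determinant of (x, y) with respect to (u, v):

    ∂(x,y)/∂(u,v) = | 1  3 | = (1)(-1) - (3)(3) = -10.
                   | 3  -1 |

Its absolute value is |J| = 10 (the area scaling factor).

Substituting x = u + 3v, y = 3u - v into the integrand,

    9x y → 27u^2 + 72u v - 27v^2,

so the integral becomes

    ∬_R (27u^2 + 72u v - 27v^2) · |J| du dv = ∫_0^3 ∫_0^3 (270u^2 + 720u v - 270v^2) dv du.

Inner (v): 810u^2 + 3240u - 2430.
Outer (u): 14580.

Therefore ∬_D (9x y) dx dy = 14580.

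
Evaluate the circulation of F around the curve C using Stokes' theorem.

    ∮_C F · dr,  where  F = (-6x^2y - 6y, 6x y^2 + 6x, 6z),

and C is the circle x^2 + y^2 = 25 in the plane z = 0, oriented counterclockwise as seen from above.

Let S be the flat disk x^2 + y^2 ≤ 25 in the plane z = 0, with upward unit normal n̂ = ẑ. By Stokes' theorem,

    ∮_C F · dr = ∬_S (∇ × F) · n̂ dS = ∬_D (curl F)_z dA,

where D is the disk x^2 + y^2 ≤ 25.

Compute the curl of F = (-6x^2y - 6y, 6x y^2 + 6x, 6z):
    (∇ × F)_x = ∂F_z/∂y - ∂F_y/∂z = 0,
    (∇ × F)_y = ∂F_x/∂z - ∂F_z/∂x = 0,
    (∇ × F)_z = ∂F_y/∂x - ∂F_x/∂y = 6x^2 + 6y^2 + 12.

On z = 0, (curl F)_z = 6x^2 + 6y^2 + 12.

Convert to polar (x = r cos θ, y = r sin θ, dA = r dr dθ); the integrand becomes 6r^2 + 12, so

    ∬_D (curl F)_z dA = ∫_0^{2π} ∫_0^{5} (6r^2 + 12) · r dr dθ.

Inner (r from 0 to 5): 2175/2.
Outer (θ from 0 to 2π): 2175π.

Therefore ∮_C F · dr = 2175π.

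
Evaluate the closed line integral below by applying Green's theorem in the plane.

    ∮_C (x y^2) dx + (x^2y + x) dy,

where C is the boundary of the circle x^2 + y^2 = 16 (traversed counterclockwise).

Green's theorem converts the closed line integral into a double integral over the enclosed region D:

    ∮_C P dx + Q dy = ∬_D (∂Q/∂x - ∂P/∂y) dA.

Here P = x y^2, Q = x^2y + x, so

    ∂Q/∂x = 2x y + 1,    ∂P/∂y = 2x y,
    ∂Q/∂x - ∂P/∂y = 1.

D is the region x^2 + y^2 ≤ 16. Evaluating the double integral:

In polar coordinates (x = r cos θ, y = r sin θ, dA = r dr dθ) the integrand becomes 1, so

    ∬_D (1) dA = ∫_0^{2π} ∫_0^{4} (1) · r dr dθ.

Inner (r from 0 to 4): 8.
Outer (θ from 0 to 2π): 16π.

Therefore ∮_C P dx + Q dy = 16π.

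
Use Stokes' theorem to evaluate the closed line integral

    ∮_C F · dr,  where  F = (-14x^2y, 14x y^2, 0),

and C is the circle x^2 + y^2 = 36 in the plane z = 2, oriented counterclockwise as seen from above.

Let S be the flat disk x^2 + y^2 ≤ 36 in the plane z = 2, with upward unit normal n̂ = ẑ. By Stokes' theorem,

    ∮_C F · dr = ∬_S (∇ × F) · n̂ dS = ∬_D (curl F)_z dA,

where D is the disk x^2 + y^2 ≤ 36.

Compute the curl of F = (-14x^2y, 14x y^2, 0):
    (∇ × F)_x = ∂F_z/∂y - ∂F_y/∂z = 0,
    (∇ × F)_y = ∂F_x/∂z - ∂F_z/∂x = 0,
    (∇ × F)_z = ∂F_y/∂x - ∂F_x/∂y = 14x^2 + 14y^2.

On z = 2, (curl F)_z = 14x^2 + 14y^2.

Convert to polar (x = r cos θ, y = r sin θ, dA = r dr dθ); the integrand becomes 14r^2, so

    ∬_D (curl F)_z dA = ∫_0^{2π} ∫_0^{6} (14r^2) · r dr dθ.

Inner (r from 0 to 6): 4536.
Outer (θ from 0 to 2π): 9072π.

Therefore ∮_C F · dr = 9072π.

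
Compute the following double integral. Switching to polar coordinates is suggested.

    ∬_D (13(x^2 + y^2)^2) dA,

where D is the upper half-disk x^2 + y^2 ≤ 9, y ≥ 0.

The region D is 0 ≤ r ≤ 3, 0 ≤ θ ≤ π in polar coordinates, where x = r cos(θ), y = r sin(θ), and dA = r dr dθ.

Under the substitution, the integrand becomes 13r^4, so

    ∬_D (13(x^2 + y^2)^2) dA = ∫_{0}^{π} ∫_{0}^{3} (13r^4) · r dr dθ.

Inner integral (in r): ∫_{0}^{3} (13r^4) · r dr = 3159/2.

Outer integral (in θ): ∫_{0}^{π} (3159/2) dθ = 3159π/2.

Therefore ∬_D (13(x^2 + y^2)^2) dA = 3159π/2.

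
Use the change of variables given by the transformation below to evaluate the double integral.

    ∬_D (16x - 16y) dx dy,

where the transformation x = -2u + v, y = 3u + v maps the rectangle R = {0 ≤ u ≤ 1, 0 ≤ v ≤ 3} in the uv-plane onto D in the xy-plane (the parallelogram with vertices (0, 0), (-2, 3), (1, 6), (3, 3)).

Compute the Jacobian determinant of (x, y) with respect to (u, v):

    ∂(x,y)/∂(u,v) = | -2  1 | = (-2)(1) - (1)(3) = -5.
                   | 3  1 |

Its absolute value is |J| = 5 (the area scaling factor).

Substituting x = -2u + v, y = 3u + v into the integrand,

    16x - 16y → -80u,

so the integral becomes

    ∬_R (-80u) · |J| du dv = ∫_0^1 ∫_0^3 (-400u) dv du.

Inner (v): -1200u.
Outer (u): -600.

Therefore ∬_D (16x - 16y) dx dy = -600.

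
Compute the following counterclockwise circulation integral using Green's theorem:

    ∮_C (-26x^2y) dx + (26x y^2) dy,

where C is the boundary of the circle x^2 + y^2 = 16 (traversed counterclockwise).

Green's theorem converts the closed line integral into a double integral over the enclosed region D:

    ∮_C P dx + Q dy = ∬_D (∂Q/∂x - ∂P/∂y) dA.

Here P = -26x^2y, Q = 26x y^2, so

    ∂Q/∂x = 26y^2,    ∂P/∂y = -26x^2,
    ∂Q/∂x - ∂P/∂y = 26x^2 + 26y^2.

D is the region x^2 + y^2 ≤ 16. Evaluating the double integral:

In polar coordinates (x = r cos θ, y = r sin θ, dA = r dr dθ) the integrand becomes 26r^2, so

    ∬_D (26x^2 + 26y^2) dA = ∫_0^{2π} ∫_0^{4} (26r^2) · r dr dθ.

Inner (r from 0 to 4): 1664.
Outer (θ from 0 to 2π): 3328π.

Therefore ∮_C P dx + Q dy = 3328π.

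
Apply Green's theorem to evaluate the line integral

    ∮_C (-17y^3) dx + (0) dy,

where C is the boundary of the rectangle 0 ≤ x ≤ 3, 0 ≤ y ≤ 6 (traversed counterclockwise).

Green's theorem converts the closed line integral into a double integral over the enclosed region D:

    ∮_C P dx + Q dy = ∬_D (∂Q/∂x - ∂P/∂y) dA.

Here P = -17y^3, Q = 0, so

    ∂Q/∂x = 0,    ∂P/∂y = -51y^2,
    ∂Q/∂x - ∂P/∂y = 51y^2.

D is the region 0 ≤ x ≤ 3, 0 ≤ y ≤ 6. Evaluating the double integral:

    ∬_D (51y^2) dA = ∫_0^{3} ∫_0^{6} (51y^2) dy dx.

Inner (y from 0 to 6): 3672.
Outer (x from 0 to 3): 11016.

Therefore ∮_C P dx + Q dy = 11016.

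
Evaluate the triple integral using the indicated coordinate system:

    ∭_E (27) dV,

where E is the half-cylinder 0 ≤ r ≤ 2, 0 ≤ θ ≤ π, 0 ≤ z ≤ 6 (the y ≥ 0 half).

In cylindrical coordinates, x = r cos(θ), y = r sin(θ), z = z, and dV = r dr dθ dz.

The integrand becomes 27, so

    ∭_E (27) dV = ∫_{0}^{π} ∫_{0}^{2} ∫_{0}^{6} (27) · r dz dr dθ.

Inner (z): 162r.
Middle (r from 0 to 2): 324.
Outer (θ): 324π.

Therefore the triple integral equals 324π.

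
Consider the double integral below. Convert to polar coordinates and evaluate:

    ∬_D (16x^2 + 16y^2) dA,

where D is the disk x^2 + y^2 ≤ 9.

The region D is 0 ≤ r ≤ 3, 0 ≤ θ ≤ 2π in polar coordinates, where x = r cos(θ), y = r sin(θ), and dA = r dr dθ.

Under the substitution, the integrand becomes 16r^2, so

    ∬_D (16x^2 + 16y^2) dA = ∫_{0}^{2π} ∫_{0}^{3} (16r^2) · r dr dθ.

Inner integral (in r): ∫_{0}^{3} (16r^2) · r dr = 324.

Outer integral (in θ): ∫_{0}^{2π} (324) dθ = 648π.

Therefore ∬_D (16x^2 + 16y^2) dA = 648π.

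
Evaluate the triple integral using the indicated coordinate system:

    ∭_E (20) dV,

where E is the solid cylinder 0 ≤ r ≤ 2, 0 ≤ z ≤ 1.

In cylindrical coordinates, x = r cos(θ), y = r sin(θ), z = z, and dV = r dr dθ dz.

The integrand becomes 20, so

    ∭_E (20) dV = ∫_{0}^{2π} ∫_{0}^{2} ∫_{0}^{1} (20) · r dz dr dθ.

Inner (z): 20r.
Middle (r from 0 to 2): 40.
Outer (θ): 80π.

Therefore the triple integral equals 80π.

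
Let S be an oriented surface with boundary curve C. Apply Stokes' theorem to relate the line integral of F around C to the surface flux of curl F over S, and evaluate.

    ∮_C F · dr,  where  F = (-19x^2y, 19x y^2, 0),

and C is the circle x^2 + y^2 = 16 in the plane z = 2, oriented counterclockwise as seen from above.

Let S be the flat disk x^2 + y^2 ≤ 16 in the plane z = 2, with upward unit normal n̂ = ẑ. By Stokes' theorem,

    ∮_C F · dr = ∬_S (∇ × F) · n̂ dS = ∬_D (curl F)_z dA,

where D is the disk x^2 + y^2 ≤ 16.

Compute the curl of F = (-19x^2y, 19x y^2, 0):
    (∇ × F)_x = ∂F_z/∂y - ∂F_y/∂z = 0,
    (∇ × F)_y = ∂F_x/∂z - ∂F_z/∂x = 0,
    (∇ × F)_z = ∂F_y/∂x - ∂F_x/∂y = 19x^2 + 19y^2.

On z = 2, (curl F)_z = 19x^2 + 19y^2.

Convert to polar (x = r cos θ, y = r sin θ, dA = r dr dθ); the integrand becomes 19r^2, so

    ∬_D (curl F)_z dA = ∫_0^{2π} ∫_0^{4} (19r^2) · r dr dθ.

Inner (r from 0 to 4): 1216.
Outer (θ from 0 to 2π): 2432π.

Therefore ∮_C F · dr = 2432π.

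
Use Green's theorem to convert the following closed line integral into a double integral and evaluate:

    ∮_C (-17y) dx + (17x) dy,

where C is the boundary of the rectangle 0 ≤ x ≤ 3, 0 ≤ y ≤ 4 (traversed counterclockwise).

Green's theorem converts the closed line integral into a double integral over the enclosed region D:

    ∮_C P dx + Q dy = ∬_D (∂Q/∂x - ∂P/∂y) dA.

Here P = -17y, Q = 17x, so

    ∂Q/∂x = 17,    ∂P/∂y = -17,
    ∂Q/∂x - ∂P/∂y = 34.

D is the region 0 ≤ x ≤ 3, 0 ≤ y ≤ 4. Evaluating the double integral:

    ∬_D (34) dA = ∫_0^{3} ∫_0^{4} (34) dy dx.

Inner (y from 0 to 4): 136.
Outer (x from 0 to 3): 408.

Therefore ∮_C P dx + Q dy = 408.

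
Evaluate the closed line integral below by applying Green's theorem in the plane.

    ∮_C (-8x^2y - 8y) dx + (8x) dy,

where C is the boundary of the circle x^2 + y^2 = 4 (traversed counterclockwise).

Green's theorem converts the closed line integral into a double integral over the enclosed region D:

    ∮_C P dx + Q dy = ∬_D (∂Q/∂x - ∂P/∂y) dA.

Here P = -8x^2y - 8y, Q = 8x, so

    ∂Q/∂x = 8,    ∂P/∂y = -8x^2 - 8,
    ∂Q/∂x - ∂P/∂y = 8x^2 + 16.

D is the region x^2 + y^2 ≤ 4. Evaluating the double integral:

In polar coordinates (x = r cos θ, y = r sin θ, dA = r dr dθ) the integrand becomes 8r^2cos(θ)^2 + 16, so

    ∬_D (8x^2 + 16) dA = ∫_0^{2π} ∫_0^{2} (8r^2cos(θ)^2 + 16) · r dr dθ.

Inner (r from 0 to 2): 32cos(θ)^2 + 32.
Outer (θ from 0 to 2π): 96π.

Therefore ∮_C P dx + Q dy = 96π.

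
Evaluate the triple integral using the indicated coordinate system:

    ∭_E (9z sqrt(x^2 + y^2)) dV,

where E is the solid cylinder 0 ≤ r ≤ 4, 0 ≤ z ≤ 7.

In cylindrical coordinates, x = r cos(θ), y = r sin(θ), z = z, and dV = r dr dθ dz.

The integrand becomes 9r z, so

    ∭_E (9z sqrt(x^2 + y^2)) dV = ∫_{0}^{2π} ∫_{0}^{4} ∫_{0}^{7} (9r z) · r dz dr dθ.

Inner (z): 441r^2/2.
Middle (r from 0 to 4): 4704.
Outer (θ): 9408π.

Therefore the triple integral equals 9408π.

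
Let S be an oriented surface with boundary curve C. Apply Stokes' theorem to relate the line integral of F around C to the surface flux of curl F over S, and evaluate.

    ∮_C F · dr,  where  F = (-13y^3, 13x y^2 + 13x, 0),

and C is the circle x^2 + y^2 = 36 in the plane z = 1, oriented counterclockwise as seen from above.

Let S be the flat disk x^2 + y^2 ≤ 36 in the plane z = 1, with upward unit normal n̂ = ẑ. By Stokes' theorem,

    ∮_C F · dr = ∬_S (∇ × F) · n̂ dS = ∬_D (curl F)_z dA,

where D is the disk x^2 + y^2 ≤ 36.

Compute the curl of F = (-13y^3, 13x y^2 + 13x, 0):
    (∇ × F)_x = ∂F_z/∂y - ∂F_y/∂z = 0,
    (∇ × F)_y = ∂F_x/∂z - ∂F_z/∂x = 0,
    (∇ × F)_z = ∂F_y/∂x - ∂F_x/∂y = 52y^2 + 13.

On z = 1, (curl F)_z = 52y^2 + 13.

Convert to polar (x = r cos θ, y = r sin θ, dA = r dr dθ); the integrand becomes 52r^2sin(θ)^2 + 13, so

    ∬_D (curl F)_z dA = ∫_0^{2π} ∫_0^{6} (52r^2sin(θ)^2 + 13) · r dr dθ.

Inner (r from 0 to 6): 16848sin(θ)^2 + 234.
Outer (θ from 0 to 2π): 17316π.

Therefore ∮_C F · dr = 17316π.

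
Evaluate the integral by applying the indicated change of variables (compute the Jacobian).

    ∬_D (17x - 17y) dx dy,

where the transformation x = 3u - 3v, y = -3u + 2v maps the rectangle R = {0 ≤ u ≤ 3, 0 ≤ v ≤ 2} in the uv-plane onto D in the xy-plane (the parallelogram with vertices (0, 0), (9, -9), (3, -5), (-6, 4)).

Compute the Jacobian determinant of (x, y) with respect to (u, v):

    ∂(x,y)/∂(u,v) = | 3  -3 | = (3)(2) - (-3)(-3) = -3.
                   | -3  2 |

Its absolute value is |J| = 3 (the area scaling factor).

Substituting x = 3u - 3v, y = -3u + 2v into the integrand,

    17x - 17y → 102u - 85v,

so the integral becomes

    ∬_R (102u - 85v) · |J| du dv = ∫_0^3 ∫_0^2 (306u - 255v) dv du.

Inner (v): 612u - 510.
Outer (u): 1224.

Therefore ∬_D (17x - 17y) dx dy = 1224.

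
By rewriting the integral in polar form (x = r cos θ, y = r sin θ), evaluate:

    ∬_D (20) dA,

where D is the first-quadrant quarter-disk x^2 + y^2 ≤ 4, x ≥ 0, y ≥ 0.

The region D is 0 ≤ r ≤ 2, 0 ≤ θ ≤ π/2 in polar coordinates, where x = r cos(θ), y = r sin(θ), and dA = r dr dθ.

Under the substitution, the integrand becomes 20, so

    ∬_D (20) dA = ∫_{0}^{π/2} ∫_{0}^{2} (20) · r dr dθ.

Inner integral (in r): ∫_{0}^{2} (20) · r dr = 40.

Outer integral (in θ): ∫_{0}^{π/2} (40) dθ = 20π.

Therefore ∬_D (20) dA = 20π.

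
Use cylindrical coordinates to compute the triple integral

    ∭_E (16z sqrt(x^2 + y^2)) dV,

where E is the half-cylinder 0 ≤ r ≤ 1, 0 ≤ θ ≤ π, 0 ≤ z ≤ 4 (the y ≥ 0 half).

In cylindrical coordinates, x = r cos(θ), y = r sin(θ), z = z, and dV = r dr dθ dz.

The integrand becomes 16r z, so

    ∭_E (16z sqrt(x^2 + y^2)) dV = ∫_{0}^{π} ∫_{0}^{1} ∫_{0}^{4} (16r z) · r dz dr dθ.

Inner (z): 128r^2.
Middle (r from 0 to 1): 128/3.
Outer (θ): 128π/3.

Therefore the triple integral equals 128π/3.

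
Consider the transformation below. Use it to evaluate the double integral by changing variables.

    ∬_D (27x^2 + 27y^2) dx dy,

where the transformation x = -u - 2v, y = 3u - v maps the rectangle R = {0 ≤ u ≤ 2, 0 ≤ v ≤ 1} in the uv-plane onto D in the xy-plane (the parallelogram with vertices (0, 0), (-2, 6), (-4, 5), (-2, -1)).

Compute the Jacobian determinant of (x, y) with respect to (u, v):

    ∂(x,y)/∂(u,v) = | -1  -2 | = (-1)(-1) - (-2)(3) = 7.
                   | 3  -1 |

Its absolute value is |J| = 7 (the area scaling factor).

Substituting x = -u - 2v, y = 3u - v into the integrand,

    27x^2 + 27y^2 → 270u^2 - 54u v + 135v^2,

so the integral becomes

    ∬_R (270u^2 - 54u v + 135v^2) · |J| du dv = ∫_0^2 ∫_0^1 (1890u^2 - 378u v + 945v^2) dv du.

Inner (v): 1890u^2 - 189u + 315.
Outer (u): 5292.

Therefore ∬_D (27x^2 + 27y^2) dx dy = 5292.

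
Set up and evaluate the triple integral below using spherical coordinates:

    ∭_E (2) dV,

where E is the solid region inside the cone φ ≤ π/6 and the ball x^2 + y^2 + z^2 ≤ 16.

In spherical coordinates, x = ρ sin(φ) cos(θ), y = ρ sin(φ) sin(θ), z = ρ cos(φ), and dV = ρ^2 sin(φ) dρ dφ dθ.

The integrand becomes 2, so

    ∭_E (2) dV = ∫_{0}^{2π} ∫_{0}^{π/6} ∫_{0}^{4} (2) · ρ^2 sin(φ) dρ dφ dθ.

Inner (ρ): 128sin(φ)/3.
Middle (φ): 128/3 - 64sqrt(3)/3.
Outer (θ): 128π (2 - sqrt(3))/3.

Therefore the triple integral equals 128π (2 - sqrt(3))/3.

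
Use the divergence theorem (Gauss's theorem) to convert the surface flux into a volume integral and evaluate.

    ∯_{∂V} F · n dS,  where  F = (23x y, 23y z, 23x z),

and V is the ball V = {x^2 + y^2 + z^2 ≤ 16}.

By the divergence theorem,

    ∯_{∂V} F · n dS = ∭_V (∇ · F) dV.

Compute the divergence:
    ∇ · F = ∂F_x/∂x + ∂F_y/∂y + ∂F_z/∂z = 23y + 23z + 23x = 23x + 23y + 23z.

In spherical coordinates, x = ρ sin(φ) cos(θ), y = ρ sin(φ) sin(θ), z = ρ cos(φ), dV = ρ^2 sin(φ) dρ dφ dθ, with 0 ≤ ρ ≤ 4, 0 ≤ φ ≤ π, 0 ≤ θ ≤ 2π.

The integrand, after substitution and multiplying by the volume element, becomes (23ρ (sqrt(2)sin(φ)sin(θ + π/4) + cos(φ))) · ρ^2 sin(φ), so

    ∭_V (∇·F) dV = ∫_0^{2π} ∫_0^{π} ∫_0^{4} (23ρ (sqrt(2)sin(φ)sin(θ + π/4) + cos(φ))) · ρ^2 sin(φ) dρ dφ dθ.

Inner (ρ from 0 to 4): 1472(sqrt(2)sin(φ)sin(θ + π/4) + cos(φ))sin(φ).
Middle (φ from 0 to π): 736sqrt(2)π sin(θ + π/4).
Outer (θ from 0 to 2π): 0.

Therefore ∯_{∂V} F · n dS = 0.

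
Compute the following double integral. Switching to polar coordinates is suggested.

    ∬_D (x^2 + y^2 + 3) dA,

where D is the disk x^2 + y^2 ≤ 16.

The region D is 0 ≤ r ≤ 4, 0 ≤ θ ≤ 2π in polar coordinates, where x = r cos(θ), y = r sin(θ), and dA = r dr dθ.

Under the substitution, the integrand becomes r^2 + 3, so

    ∬_D (x^2 + y^2 + 3) dA = ∫_{0}^{2π} ∫_{0}^{4} (r^2 + 3) · r dr dθ.

Inner integral (in r): ∫_{0}^{4} (r^2 + 3) · r dr = 88.

Outer integral (in θ): ∫_{0}^{2π} (88) dθ = 176π.

Therefore ∬_D (x^2 + y^2 + 3) dA = 176π.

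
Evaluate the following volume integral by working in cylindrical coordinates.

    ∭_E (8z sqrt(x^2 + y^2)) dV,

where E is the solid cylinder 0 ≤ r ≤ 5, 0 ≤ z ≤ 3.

In cylindrical coordinates, x = r cos(θ), y = r sin(θ), z = z, and dV = r dr dθ dz.

The integrand becomes 8r z, so

    ∭_E (8z sqrt(x^2 + y^2)) dV = ∫_{0}^{2π} ∫_{0}^{5} ∫_{0}^{3} (8r z) · r dz dr dθ.

Inner (z): 36r^2.
Middle (r from 0 to 5): 1500.
Outer (θ): 3000π.

Therefore the triple integral equals 3000π.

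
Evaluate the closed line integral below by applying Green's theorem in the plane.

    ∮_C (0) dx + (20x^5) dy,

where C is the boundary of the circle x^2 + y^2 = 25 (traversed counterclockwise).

Green's theorem converts the closed line integral into a double integral over the enclosed region D:

    ∮_C P dx + Q dy = ∬_D (∂Q/∂x - ∂P/∂y) dA.

Here P = 0, Q = 20x^5, so

    ∂Q/∂x = 100x^4,    ∂P/∂y = 0,
    ∂Q/∂x - ∂P/∂y = 100x^4.

D is the region x^2 + y^2 ≤ 25. Evaluating the double integral:

In polar coordinates (x = r cos θ, y = r sin θ, dA = r dr dθ) the integrand becomes 100r^4cos(θ)^4, so

    ∬_D (100x^4) dA = ∫_0^{2π} ∫_0^{5} (100r^4cos(θ)^4) · r dr dθ.

Inner (r from 0 to 5): 781250cos(θ)^4/3.
Outer (θ from 0 to 2π): 390625π/2.

Therefore ∮_C P dx + Q dy = 390625π/2.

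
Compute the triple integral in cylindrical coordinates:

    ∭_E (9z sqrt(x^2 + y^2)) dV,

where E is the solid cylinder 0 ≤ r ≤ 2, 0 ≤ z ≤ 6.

In cylindrical coordinates, x = r cos(θ), y = r sin(θ), z = z, and dV = r dr dθ dz.

The integrand becomes 9r z, so

    ∭_E (9z sqrt(x^2 + y^2)) dV = ∫_{0}^{2π} ∫_{0}^{2} ∫_{0}^{6} (9r z) · r dz dr dθ.

Inner (z): 162r^2.
Middle (r from 0 to 2): 432.
Outer (θ): 864π.

Therefore the triple integral equals 864π.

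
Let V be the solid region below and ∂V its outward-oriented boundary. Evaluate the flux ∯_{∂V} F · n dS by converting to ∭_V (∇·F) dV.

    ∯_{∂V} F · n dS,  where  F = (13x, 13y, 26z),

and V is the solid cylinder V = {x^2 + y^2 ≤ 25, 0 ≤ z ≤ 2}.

By the divergence theorem,

    ∯_{∂V} F · n dS = ∭_V (∇ · F) dV.

Compute the divergence:
    ∇ · F = ∂F_x/∂x + ∂F_y/∂y + ∂F_z/∂z = 13 + 13 + 26 = 52.

In cylindrical coordinates, x = r cos(θ), y = r sin(θ), z = z, dV = r dr dθ dz, with 0 ≤ r ≤ 5, 0 ≤ θ ≤ 2π, 0 ≤ z ≤ 2.

The integrand, after substitution and multiplying by the volume element, becomes (52) · r, so

    ∭_V (∇·F) dV = ∫_0^{2π} ∫_0^{5} ∫_0^{2} (52) · r dz dr dθ.

Inner (z from 0 to 2): 104r.
Middle (r from 0 to 5): 1300.
Outer (θ from 0 to 2π): 2600π.

Therefore ∯_{∂V} F · n dS = 2600π.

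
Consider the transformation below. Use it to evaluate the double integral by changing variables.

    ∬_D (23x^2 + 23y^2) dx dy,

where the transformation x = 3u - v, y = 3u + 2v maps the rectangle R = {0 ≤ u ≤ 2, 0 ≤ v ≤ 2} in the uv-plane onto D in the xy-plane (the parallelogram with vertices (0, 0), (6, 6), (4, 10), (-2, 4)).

Compute the Jacobian determinant of (x, y) with respect to (u, v):

    ∂(x,y)/∂(u,v) = | 3  -1 | = (3)(2) - (-1)(3) = 9.
                   | 3  2 |

Its absolute value is |J| = 9 (the area scaling factor).

Substituting x = 3u - v, y = 3u + 2v into the integrand,

    23x^2 + 23y^2 → 414u^2 + 138u v + 115v^2,

so the integral becomes

    ∬_R (414u^2 + 138u v + 115v^2) · |J| du dv = ∫_0^2 ∫_0^2 (3726u^2 + 1242u v + 1035v^2) dv du.

Inner (v): 7452u^2 + 2484u + 2760.
Outer (u): 30360.

Therefore ∬_D (23x^2 + 23y^2) dx dy = 30360.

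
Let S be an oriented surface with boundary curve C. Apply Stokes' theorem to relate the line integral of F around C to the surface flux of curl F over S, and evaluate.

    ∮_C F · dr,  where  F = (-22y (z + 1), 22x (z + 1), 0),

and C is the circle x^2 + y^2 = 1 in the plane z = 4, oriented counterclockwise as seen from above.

Let S be the flat disk x^2 + y^2 ≤ 1 in the plane z = 4, with upward unit normal n̂ = ẑ. By Stokes' theorem,

    ∮_C F · dr = ∬_S (∇ × F) · n̂ dS = ∬_D (curl F)_z dA,

where D is the disk x^2 + y^2 ≤ 1.

Compute the curl of F = (-22y (z + 1), 22x (z + 1), 0):
    (∇ × F)_x = ∂F_z/∂y - ∂F_y/∂z = -22x,
    (∇ × F)_y = ∂F_x/∂z - ∂F_z/∂x = -22y,
    (∇ × F)_z = ∂F_y/∂x - ∂F_x/∂y = 44z + 44.

On z = 4, (curl F)_z = 220.

Convert to polar (x = r cos θ, y = r sin θ, dA = r dr dθ); the integrand becomes 220, so

    ∬_D (curl F)_z dA = ∫_0^{2π} ∫_0^{1} (220) · r dr dθ.

Inner (r from 0 to 1): 110.
Outer (θ from 0 to 2π): 220π.

Therefore ∮_C F · dr = 220π.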